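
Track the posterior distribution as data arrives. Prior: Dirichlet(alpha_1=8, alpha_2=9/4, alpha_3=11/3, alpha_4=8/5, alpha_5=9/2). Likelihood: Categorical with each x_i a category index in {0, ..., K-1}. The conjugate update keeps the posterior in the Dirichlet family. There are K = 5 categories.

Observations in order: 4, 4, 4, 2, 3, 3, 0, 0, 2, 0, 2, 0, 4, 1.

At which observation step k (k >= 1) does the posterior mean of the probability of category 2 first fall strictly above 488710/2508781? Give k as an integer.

obs 1: x=4 → posterior Dirichlet(8, 9/4, 11/3, 8/5, 11/2)
obs 2: x=4 → posterior Dirichlet(8, 9/4, 11/3, 8/5, 13/2)
obs 3: x=4 → posterior Dirichlet(8, 9/4, 11/3, 8/5, 15/2)
obs 4: x=2 → posterior Dirichlet(8, 9/4, 14/3, 8/5, 15/2)
obs 5: x=3 → posterior Dirichlet(8, 9/4, 14/3, 13/5, 15/2)
obs 6: x=3 → posterior Dirichlet(8, 9/4, 14/3, 18/5, 15/2)
obs 7: x=0 → posterior Dirichlet(9, 9/4, 14/3, 18/5, 15/2)
obs 8: x=0 → posterior Dirichlet(10, 9/4, 14/3, 18/5, 15/2)
obs 9: x=2 → posterior Dirichlet(10, 9/4, 17/3, 18/5, 15/2)
obs 10: x=0 → posterior Dirichlet(11, 9/4, 17/3, 18/5, 15/2)
obs 11: x=2 → posterior Dirichlet(11, 9/4, 20/3, 18/5, 15/2)
obs 12: x=0 → posterior Dirichlet(12, 9/4, 20/3, 18/5, 15/2)
obs 13: x=4 → posterior Dirichlet(12, 9/4, 20/3, 18/5, 17/2)
obs 14: x=1 → posterior Dirichlet(12, 13/4, 20/3, 18/5, 17/2)

k = 9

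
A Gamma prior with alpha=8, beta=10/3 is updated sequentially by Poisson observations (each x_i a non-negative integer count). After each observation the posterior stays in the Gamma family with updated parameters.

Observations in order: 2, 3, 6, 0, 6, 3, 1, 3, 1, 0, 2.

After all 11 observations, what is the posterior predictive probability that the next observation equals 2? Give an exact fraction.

obs 1: x=2 → posterior Gamma(10, 13/3)
obs 2: x=3 → posterior Gamma(13, 16/3)
obs 3: x=6 → posterior Gamma(19, 19/3)
obs 4: x=0 → posterior Gamma(19, 22/3)
obs 5: x=6 → posterior Gamma(25, 25/3)
obs 6: x=3 → posterior Gamma(28, 28/3)
obs 7: x=1 → posterior Gamma(29, 31/3)
obs 8: x=3 → posterior Gamma(32, 34/3)
obs 9: x=1 → posterior Gamma(33, 37/3)
obs 10: x=0 → posterior Gamma(33, 40/3)
obs 11: x=2 → posterior Gamma(35, 43/3)

4206772328307746557071958724529807607724391744340480832490345/16634500964528533365558300549722438502113395466985524751761408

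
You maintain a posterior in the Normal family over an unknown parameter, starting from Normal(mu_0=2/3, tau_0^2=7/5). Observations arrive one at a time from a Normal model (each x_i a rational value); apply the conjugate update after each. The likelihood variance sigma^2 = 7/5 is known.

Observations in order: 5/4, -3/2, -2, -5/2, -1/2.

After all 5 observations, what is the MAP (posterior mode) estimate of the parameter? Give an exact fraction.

-55/72

obs 1: x=5/4 → posterior Normal(23/24, 7/10)
obs 2: x=-3/2 → posterior Normal(5/36, 7/15)
obs 3: x=-2 → posterior Normal(-19/48, 7/20)
obs 4: x=-5/2 → posterior Normal(-49/60, 7/25)
obs 5: x=-1/2 → posterior Normal(-55/72, 7/30)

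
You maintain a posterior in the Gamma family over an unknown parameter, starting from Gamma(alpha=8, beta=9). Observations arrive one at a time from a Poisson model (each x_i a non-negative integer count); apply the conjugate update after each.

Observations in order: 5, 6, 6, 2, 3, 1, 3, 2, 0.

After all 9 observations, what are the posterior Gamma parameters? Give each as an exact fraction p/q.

obs 1: x=5 → posterior Gamma(13, 10)
obs 2: x=6 → posterior Gamma(19, 11)
obs 3: x=6 → posterior Gamma(25, 12)
obs 4: x=2 → posterior Gamma(27, 13)
obs 5: x=3 → posterior Gamma(30, 14)
obs 6: x=1 → posterior Gamma(31, 15)
obs 7: x=3 → posterior Gamma(34, 16)
obs 8: x=2 → posterior Gamma(36, 17)
obs 9: x=0 → posterior Gamma(36, 18)

alpha=36, beta=18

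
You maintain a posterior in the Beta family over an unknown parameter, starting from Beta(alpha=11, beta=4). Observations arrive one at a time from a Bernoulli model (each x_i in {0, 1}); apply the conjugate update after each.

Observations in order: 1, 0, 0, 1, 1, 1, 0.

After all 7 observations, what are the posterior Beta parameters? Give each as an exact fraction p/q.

obs 1: x=1 → posterior Beta(12, 4)
obs 2: x=0 → posterior Beta(12, 5)
obs 3: x=0 → posterior Beta(12, 6)
obs 4: x=1 → posterior Beta(13, 6)
obs 5: x=1 → posterior Beta(14, 6)
obs 6: x=1 → posterior Beta(15, 6)
obs 7: x=0 → posterior Beta(15, 7)

alpha=15, beta=7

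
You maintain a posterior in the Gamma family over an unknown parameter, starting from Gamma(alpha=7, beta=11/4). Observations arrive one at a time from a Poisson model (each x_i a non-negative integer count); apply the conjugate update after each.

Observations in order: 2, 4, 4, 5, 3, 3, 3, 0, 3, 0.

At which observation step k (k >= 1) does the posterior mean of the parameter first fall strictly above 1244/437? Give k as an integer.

obs 1: x=2 → posterior Gamma(9, 15/4)
obs 2: x=4 → posterior Gamma(13, 19/4)
obs 3: x=4 → posterior Gamma(17, 23/4)
obs 4: x=5 → posterior Gamma(22, 27/4)
obs 5: x=3 → posterior Gamma(25, 31/4)
obs 6: x=3 → posterior Gamma(28, 35/4)
obs 7: x=3 → posterior Gamma(31, 39/4)
obs 8: x=0 → posterior Gamma(31, 43/4)
obs 9: x=3 → posterior Gamma(34, 47/4)
obs 10: x=0 → posterior Gamma(34, 51/4)

k = 3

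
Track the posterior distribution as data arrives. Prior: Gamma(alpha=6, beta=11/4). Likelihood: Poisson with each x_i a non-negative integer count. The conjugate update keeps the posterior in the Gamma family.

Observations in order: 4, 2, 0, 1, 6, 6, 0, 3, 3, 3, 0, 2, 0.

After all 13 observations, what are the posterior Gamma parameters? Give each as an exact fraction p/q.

alpha=36, beta=63/4

obs 1: x=4 → posterior Gamma(10, 15/4)
obs 2: x=2 → posterior Gamma(12, 19/4)
obs 3: x=0 → posterior Gamma(12, 23/4)
obs 4: x=1 → posterior Gamma(13, 27/4)
obs 5: x=6 → posterior Gamma(19, 31/4)
obs 6: x=6 → posterior Gamma(25, 35/4)
obs 7: x=0 → posterior Gamma(25, 39/4)
obs 8: x=3 → posterior Gamma(28, 43/4)
obs 9: x=3 → posterior Gamma(31, 47/4)
obs 10: x=3 → posterior Gamma(34, 51/4)
obs 11: x=0 → posterior Gamma(34, 55/4)
obs 12: x=2 → posterior Gamma(36, 59/4)
obs 13: x=0 → posterior Gamma(36, 63/4)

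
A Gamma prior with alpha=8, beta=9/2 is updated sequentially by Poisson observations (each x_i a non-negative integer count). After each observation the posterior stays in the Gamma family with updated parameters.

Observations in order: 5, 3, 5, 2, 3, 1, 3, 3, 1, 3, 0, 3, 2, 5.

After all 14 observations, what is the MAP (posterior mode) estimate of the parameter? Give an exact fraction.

obs 1: x=5 → posterior Gamma(13, 11/2)
obs 2: x=3 → posterior Gamma(16, 13/2)
obs 3: x=5 → posterior Gamma(21, 15/2)
obs 4: x=2 → posterior Gamma(23, 17/2)
obs 5: x=3 → posterior Gamma(26, 19/2)
obs 6: x=1 → posterior Gamma(27, 21/2)
obs 7: x=3 → posterior Gamma(30, 23/2)
obs 8: x=3 → posterior Gamma(33, 25/2)
obs 9: x=1 → posterior Gamma(34, 27/2)
obs 10: x=3 → posterior Gamma(37, 29/2)
obs 11: x=0 → posterior Gamma(37, 31/2)
obs 12: x=3 → posterior Gamma(40, 33/2)
obs 13: x=2 → posterior Gamma(42, 35/2)
obs 14: x=5 → posterior Gamma(47, 37/2)

92/37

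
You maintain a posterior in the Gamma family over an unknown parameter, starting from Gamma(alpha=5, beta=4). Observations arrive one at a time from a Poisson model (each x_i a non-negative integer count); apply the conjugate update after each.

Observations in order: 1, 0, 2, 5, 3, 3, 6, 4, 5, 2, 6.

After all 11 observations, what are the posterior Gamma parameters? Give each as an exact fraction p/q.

alpha=42, beta=15

obs 1: x=1 → posterior Gamma(6, 5)
obs 2: x=0 → posterior Gamma(6, 6)
obs 3: x=2 → posterior Gamma(8, 7)
obs 4: x=5 → posterior Gamma(13, 8)
obs 5: x=3 → posterior Gamma(16, 9)
obs 6: x=3 → posterior Gamma(19, 10)
obs 7: x=6 → posterior Gamma(25, 11)
obs 8: x=4 → posterior Gamma(29, 12)
obs 9: x=5 → posterior Gamma(34, 13)
obs 10: x=2 → posterior Gamma(36, 14)
obs 11: x=6 → posterior Gamma(42, 15)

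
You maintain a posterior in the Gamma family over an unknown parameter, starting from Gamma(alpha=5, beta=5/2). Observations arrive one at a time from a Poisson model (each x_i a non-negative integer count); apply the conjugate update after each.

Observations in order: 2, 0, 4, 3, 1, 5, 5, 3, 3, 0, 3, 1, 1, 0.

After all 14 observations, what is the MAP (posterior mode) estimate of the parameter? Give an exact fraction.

70/33

obs 1: x=2 → posterior Gamma(7, 7/2)
obs 2: x=0 → posterior Gamma(7, 9/2)
obs 3: x=4 → posterior Gamma(11, 11/2)
obs 4: x=3 → posterior Gamma(14, 13/2)
obs 5: x=1 → posterior Gamma(15, 15/2)
obs 6: x=5 → posterior Gamma(20, 17/2)
obs 7: x=5 → posterior Gamma(25, 19/2)
obs 8: x=3 → posterior Gamma(28, 21/2)
obs 9: x=3 → posterior Gamma(31, 23/2)
obs 10: x=0 → posterior Gamma(31, 25/2)
obs 11: x=3 → posterior Gamma(34, 27/2)
obs 12: x=1 → posterior Gamma(35, 29/2)
obs 13: x=1 → posterior Gamma(36, 31/2)
obs 14: x=0 → posterior Gamma(36, 33/2)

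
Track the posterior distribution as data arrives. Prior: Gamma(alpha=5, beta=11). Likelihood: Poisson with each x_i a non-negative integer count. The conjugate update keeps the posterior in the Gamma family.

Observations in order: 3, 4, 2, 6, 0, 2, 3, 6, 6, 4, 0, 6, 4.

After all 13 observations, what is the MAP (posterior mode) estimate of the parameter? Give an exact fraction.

obs 1: x=3 → posterior Gamma(8, 12)
obs 2: x=4 → posterior Gamma(12, 13)
obs 3: x=2 → posterior Gamma(14, 14)
obs 4: x=6 → posterior Gamma(20, 15)
obs 5: x=0 → posterior Gamma(20, 16)
obs 6: x=2 → posterior Gamma(22, 17)
obs 7: x=3 → posterior Gamma(25, 18)
obs 8: x=6 → posterior Gamma(31, 19)
obs 9: x=6 → posterior Gamma(37, 20)
obs 10: x=4 → posterior Gamma(41, 21)
obs 11: x=0 → posterior Gamma(41, 22)
obs 12: x=6 → posterior Gamma(47, 23)
obs 13: x=4 → posterior Gamma(51, 24)

25/12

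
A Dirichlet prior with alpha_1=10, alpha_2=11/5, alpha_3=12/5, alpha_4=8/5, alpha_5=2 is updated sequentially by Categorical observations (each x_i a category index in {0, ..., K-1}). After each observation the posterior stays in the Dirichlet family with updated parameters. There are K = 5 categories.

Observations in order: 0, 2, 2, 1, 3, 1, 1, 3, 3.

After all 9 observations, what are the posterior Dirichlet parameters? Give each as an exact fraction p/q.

alpha_1=11, alpha_2=26/5, alpha_3=22/5, alpha_4=23/5, alpha_5=2

obs 1: x=0 → posterior Dirichlet(11, 11/5, 12/5, 8/5, 2)
obs 2: x=2 → posterior Dirichlet(11, 11/5, 17/5, 8/5, 2)
obs 3: x=2 → posterior Dirichlet(11, 11/5, 22/5, 8/5, 2)
obs 4: x=1 → posterior Dirichlet(11, 16/5, 22/5, 8/5, 2)
obs 5: x=3 → posterior Dirichlet(11, 16/5, 22/5, 13/5, 2)
obs 6: x=1 → posterior Dirichlet(11, 21/5, 22/5, 13/5, 2)
obs 7: x=1 → posterior Dirichlet(11, 26/5, 22/5, 13/5, 2)
obs 8: x=3 → posterior Dirichlet(11, 26/5, 22/5, 18/5, 2)
obs 9: x=3 → posterior Dirichlet(11, 26/5, 22/5, 23/5, 2)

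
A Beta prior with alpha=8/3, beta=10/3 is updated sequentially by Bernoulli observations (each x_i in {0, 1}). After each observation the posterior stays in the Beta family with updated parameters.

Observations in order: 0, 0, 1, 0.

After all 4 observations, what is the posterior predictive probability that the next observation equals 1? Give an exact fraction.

11/30

obs 1: x=0 → posterior Beta(8/3, 13/3)
obs 2: x=0 → posterior Beta(8/3, 16/3)
obs 3: x=1 → posterior Beta(11/3, 16/3)
obs 4: x=0 → posterior Beta(11/3, 19/3)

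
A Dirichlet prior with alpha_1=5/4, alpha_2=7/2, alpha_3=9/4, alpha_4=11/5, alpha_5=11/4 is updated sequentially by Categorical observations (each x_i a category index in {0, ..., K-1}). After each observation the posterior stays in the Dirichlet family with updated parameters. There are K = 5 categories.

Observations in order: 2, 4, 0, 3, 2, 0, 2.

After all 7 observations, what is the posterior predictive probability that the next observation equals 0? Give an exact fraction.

65/379

obs 1: x=2 → posterior Dirichlet(5/4, 7/2, 13/4, 11/5, 11/4)
obs 2: x=4 → posterior Dirichlet(5/4, 7/2, 13/4, 11/5, 15/4)
obs 3: x=0 → posterior Dirichlet(9/4, 7/2, 13/4, 11/5, 15/4)
obs 4: x=3 → posterior Dirichlet(9/4, 7/2, 13/4, 16/5, 15/4)
obs 5: x=2 → posterior Dirichlet(9/4, 7/2, 17/4, 16/5, 15/4)
obs 6: x=0 → posterior Dirichlet(13/4, 7/2, 17/4, 16/5, 15/4)
obs 7: x=2 → posterior Dirichlet(13/4, 7/2, 21/4, 16/5, 15/4)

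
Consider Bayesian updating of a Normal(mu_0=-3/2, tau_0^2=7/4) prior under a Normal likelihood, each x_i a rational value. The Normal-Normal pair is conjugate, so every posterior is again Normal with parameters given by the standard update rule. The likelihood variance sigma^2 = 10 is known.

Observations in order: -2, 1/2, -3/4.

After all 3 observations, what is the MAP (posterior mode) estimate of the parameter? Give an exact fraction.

obs 1: x=-2 → posterior Normal(-74/47, 70/47)
obs 2: x=1/2 → posterior Normal(-47/36, 35/27)
obs 3: x=-3/4 → posterior Normal(-303/244, 70/61)

-303/244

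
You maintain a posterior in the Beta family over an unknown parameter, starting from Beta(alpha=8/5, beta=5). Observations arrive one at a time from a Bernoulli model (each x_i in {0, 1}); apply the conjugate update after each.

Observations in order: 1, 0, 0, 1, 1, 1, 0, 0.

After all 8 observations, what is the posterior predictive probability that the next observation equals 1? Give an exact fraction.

obs 1: x=1 → posterior Beta(13/5, 5)
obs 2: x=0 → posterior Beta(13/5, 6)
obs 3: x=0 → posterior Beta(13/5, 7)
obs 4: x=1 → posterior Beta(18/5, 7)
obs 5: x=1 → posterior Beta(23/5, 7)
obs 6: x=1 → posterior Beta(28/5, 7)
obs 7: x=0 → posterior Beta(28/5, 8)
obs 8: x=0 → posterior Beta(28/5, 9)

28/73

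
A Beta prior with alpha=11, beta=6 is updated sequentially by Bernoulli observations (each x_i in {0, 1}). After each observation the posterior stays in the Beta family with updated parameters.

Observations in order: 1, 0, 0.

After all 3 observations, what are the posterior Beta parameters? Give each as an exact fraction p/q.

obs 1: x=1 → posterior Beta(12, 6)
obs 2: x=0 → posterior Beta(12, 7)
obs 3: x=0 → posterior Beta(12, 8)

alpha=12, beta=8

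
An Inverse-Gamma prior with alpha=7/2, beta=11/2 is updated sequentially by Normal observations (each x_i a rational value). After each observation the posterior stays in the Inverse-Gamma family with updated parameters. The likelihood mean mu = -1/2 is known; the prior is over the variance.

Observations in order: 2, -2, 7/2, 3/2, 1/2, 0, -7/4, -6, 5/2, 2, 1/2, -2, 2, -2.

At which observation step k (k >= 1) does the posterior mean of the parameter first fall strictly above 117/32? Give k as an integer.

k = 3

obs 1: x=2 → posterior Inverse-Gamma(4, 69/8)
obs 2: x=-2 → posterior Inverse-Gamma(9/2, 39/4)
obs 3: x=7/2 → posterior Inverse-Gamma(5, 71/4)
obs 4: x=3/2 → posterior Inverse-Gamma(11/2, 79/4)
obs 5: x=1/2 → posterior Inverse-Gamma(6, 81/4)
obs 6: x=0 → posterior Inverse-Gamma(13/2, 163/8)
obs 7: x=-7/4 → posterior Inverse-Gamma(7, 677/32)
obs 8: x=-6 → posterior Inverse-Gamma(15/2, 1161/32)
obs 9: x=5/2 → posterior Inverse-Gamma(8, 1305/32)
obs 10: x=2 → posterior Inverse-Gamma(17/2, 1405/32)
obs 11: x=1/2 → posterior Inverse-Gamma(9, 1421/32)
obs 12: x=-2 → posterior Inverse-Gamma(19/2, 1457/32)
obs 13: x=2 → posterior Inverse-Gamma(10, 1557/32)
obs 14: x=-2 → posterior Inverse-Gamma(21/2, 1593/32)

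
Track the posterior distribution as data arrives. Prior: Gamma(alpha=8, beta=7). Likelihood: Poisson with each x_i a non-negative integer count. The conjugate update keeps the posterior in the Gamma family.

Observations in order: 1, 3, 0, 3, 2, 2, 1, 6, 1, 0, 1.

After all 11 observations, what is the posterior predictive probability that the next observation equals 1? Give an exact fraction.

3933581694510165215932790166024880128/12129821994589221844500501021364910179

obs 1: x=1 → posterior Gamma(9, 8)
obs 2: x=3 → posterior Gamma(12, 9)
obs 3: x=0 → posterior Gamma(12, 10)
obs 4: x=3 → posterior Gamma(15, 11)
obs 5: x=2 → posterior Gamma(17, 12)
obs 6: x=2 → posterior Gamma(19, 13)
obs 7: x=1 → posterior Gamma(20, 14)
obs 8: x=6 → posterior Gamma(26, 15)
obs 9: x=1 → posterior Gamma(27, 16)
obs 10: x=0 → posterior Gamma(27, 17)
obs 11: x=1 → posterior Gamma(28, 18)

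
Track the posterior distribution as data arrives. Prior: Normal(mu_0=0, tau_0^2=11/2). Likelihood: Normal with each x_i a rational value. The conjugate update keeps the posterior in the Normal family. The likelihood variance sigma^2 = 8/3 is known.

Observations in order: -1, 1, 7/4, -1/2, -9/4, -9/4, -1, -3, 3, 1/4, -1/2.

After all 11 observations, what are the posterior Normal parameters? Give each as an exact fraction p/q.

mu_0=-297/758, tau_0^2=88/379

obs 1: x=-1 → posterior Normal(-33/49, 88/49)
obs 2: x=1 → posterior Normal(0, 44/41)
obs 3: x=7/4 → posterior Normal(231/460, 88/115)
obs 4: x=-1/2 → posterior Normal(165/592, 22/37)
obs 5: x=-9/4 → posterior Normal(-33/181, 88/181)
obs 6: x=-9/4 → posterior Normal(-429/856, 44/107)
obs 7: x=-1 → posterior Normal(-561/988, 88/247)
obs 8: x=-3 → posterior Normal(-957/1120, 11/35)
obs 9: x=3 → posterior Normal(-561/1252, 88/313)
obs 10: x=1/4 → posterior Normal(-66/173, 44/173)
obs 11: x=-1/2 → posterior Normal(-297/758, 88/379)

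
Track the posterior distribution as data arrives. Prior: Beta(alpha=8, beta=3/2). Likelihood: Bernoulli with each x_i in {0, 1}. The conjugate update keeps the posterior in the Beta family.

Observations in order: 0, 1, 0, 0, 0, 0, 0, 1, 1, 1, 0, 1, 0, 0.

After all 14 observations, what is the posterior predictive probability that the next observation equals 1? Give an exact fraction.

obs 1: x=0 → posterior Beta(8, 5/2)
obs 2: x=1 → posterior Beta(9, 5/2)
obs 3: x=0 → posterior Beta(9, 7/2)
obs 4: x=0 → posterior Beta(9, 9/2)
obs 5: x=0 → posterior Beta(9, 11/2)
obs 6: x=0 → posterior Beta(9, 13/2)
obs 7: x=0 → posterior Beta(9, 15/2)
obs 8: x=1 → posterior Beta(10, 15/2)
obs 9: x=1 → posterior Beta(11, 15/2)
obs 10: x=1 → posterior Beta(12, 15/2)
obs 11: x=0 → posterior Beta(12, 17/2)
obs 12: x=1 → posterior Beta(13, 17/2)
obs 13: x=0 → posterior Beta(13, 19/2)
obs 14: x=0 → posterior Beta(13, 21/2)

26/47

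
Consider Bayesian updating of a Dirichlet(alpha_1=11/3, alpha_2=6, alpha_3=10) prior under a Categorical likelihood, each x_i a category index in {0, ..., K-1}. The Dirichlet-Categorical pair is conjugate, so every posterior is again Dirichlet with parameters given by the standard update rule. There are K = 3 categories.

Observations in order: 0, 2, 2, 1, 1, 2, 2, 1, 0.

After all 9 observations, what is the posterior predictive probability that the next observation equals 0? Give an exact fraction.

obs 1: x=0 → posterior Dirichlet(14/3, 6, 10)
obs 2: x=2 → posterior Dirichlet(14/3, 6, 11)
obs 3: x=2 → posterior Dirichlet(14/3, 6, 12)
obs 4: x=1 → posterior Dirichlet(14/3, 7, 12)
obs 5: x=1 → posterior Dirichlet(14/3, 8, 12)
obs 6: x=2 → posterior Dirichlet(14/3, 8, 13)
obs 7: x=2 → posterior Dirichlet(14/3, 8, 14)
obs 8: x=1 → posterior Dirichlet(14/3, 9, 14)
obs 9: x=0 → posterior Dirichlet(17/3, 9, 14)

17/86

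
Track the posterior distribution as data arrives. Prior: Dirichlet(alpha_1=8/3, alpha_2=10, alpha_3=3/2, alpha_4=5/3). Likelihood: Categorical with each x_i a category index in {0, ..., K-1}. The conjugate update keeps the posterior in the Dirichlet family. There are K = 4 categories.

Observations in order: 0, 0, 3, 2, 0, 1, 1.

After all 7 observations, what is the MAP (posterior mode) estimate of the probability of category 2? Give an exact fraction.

9/113

obs 1: x=0 → posterior Dirichlet(11/3, 10, 3/2, 5/3)
obs 2: x=0 → posterior Dirichlet(14/3, 10, 3/2, 5/3)
obs 3: x=3 → posterior Dirichlet(14/3, 10, 3/2, 8/3)
obs 4: x=2 → posterior Dirichlet(14/3, 10, 5/2, 8/3)
obs 5: x=0 → posterior Dirichlet(17/3, 10, 5/2, 8/3)
obs 6: x=1 → posterior Dirichlet(17/3, 11, 5/2, 8/3)
obs 7: x=1 → posterior Dirichlet(17/3, 12, 5/2, 8/3)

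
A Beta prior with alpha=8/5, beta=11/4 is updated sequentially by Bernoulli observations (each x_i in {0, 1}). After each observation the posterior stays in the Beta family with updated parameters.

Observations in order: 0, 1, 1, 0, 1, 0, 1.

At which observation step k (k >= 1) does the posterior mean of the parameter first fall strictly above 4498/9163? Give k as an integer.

obs 1: x=0 → posterior Beta(8/5, 15/4)
obs 2: x=1 → posterior Beta(13/5, 15/4)
obs 3: x=1 → posterior Beta(18/5, 15/4)
obs 4: x=0 → posterior Beta(18/5, 19/4)
obs 5: x=1 → posterior Beta(23/5, 19/4)
obs 6: x=0 → posterior Beta(23/5, 23/4)
obs 7: x=1 → posterior Beta(28/5, 23/4)

k = 5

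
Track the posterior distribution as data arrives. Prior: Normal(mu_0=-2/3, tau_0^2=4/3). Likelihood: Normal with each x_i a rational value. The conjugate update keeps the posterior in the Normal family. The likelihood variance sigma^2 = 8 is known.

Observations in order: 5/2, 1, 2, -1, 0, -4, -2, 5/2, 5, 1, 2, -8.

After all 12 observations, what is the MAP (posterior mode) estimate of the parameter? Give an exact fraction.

obs 1: x=5/2 → posterior Normal(-3/14, 8/7)
obs 2: x=1 → posterior Normal(-1/16, 1)
obs 3: x=2 → posterior Normal(1/6, 8/9)
obs 4: x=-1 → posterior Normal(1/20, 4/5)
obs 5: x=0 → posterior Normal(1/22, 8/11)
obs 6: x=-4 → posterior Normal(-7/24, 2/3)
obs 7: x=-2 → posterior Normal(-11/26, 8/13)
obs 8: x=5/2 → posterior Normal(-3/14, 4/7)
obs 9: x=5 → posterior Normal(2/15, 8/15)
obs 10: x=1 → posterior Normal(3/16, 1/2)
obs 11: x=2 → posterior Normal(5/17, 8/17)
obs 12: x=-8 → posterior Normal(-1/6, 4/9)

-1/6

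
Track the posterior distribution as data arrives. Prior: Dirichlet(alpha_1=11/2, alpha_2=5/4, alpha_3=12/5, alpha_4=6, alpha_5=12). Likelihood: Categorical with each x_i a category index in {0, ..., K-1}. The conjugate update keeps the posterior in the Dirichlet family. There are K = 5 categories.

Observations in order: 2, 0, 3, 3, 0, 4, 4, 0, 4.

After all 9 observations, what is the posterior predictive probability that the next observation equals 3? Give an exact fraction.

obs 1: x=2 → posterior Dirichlet(11/2, 5/4, 17/5, 6, 12)
obs 2: x=0 → posterior Dirichlet(13/2, 5/4, 17/5, 6, 12)
obs 3: x=3 → posterior Dirichlet(13/2, 5/4, 17/5, 7, 12)
obs 4: x=3 → posterior Dirichlet(13/2, 5/4, 17/5, 8, 12)
obs 5: x=0 → posterior Dirichlet(15/2, 5/4, 17/5, 8, 12)
obs 6: x=4 → posterior Dirichlet(15/2, 5/4, 17/5, 8, 13)
obs 7: x=4 → posterior Dirichlet(15/2, 5/4, 17/5, 8, 14)
obs 8: x=0 → posterior Dirichlet(17/2, 5/4, 17/5, 8, 14)
obs 9: x=4 → posterior Dirichlet(17/2, 5/4, 17/5, 8, 15)

160/723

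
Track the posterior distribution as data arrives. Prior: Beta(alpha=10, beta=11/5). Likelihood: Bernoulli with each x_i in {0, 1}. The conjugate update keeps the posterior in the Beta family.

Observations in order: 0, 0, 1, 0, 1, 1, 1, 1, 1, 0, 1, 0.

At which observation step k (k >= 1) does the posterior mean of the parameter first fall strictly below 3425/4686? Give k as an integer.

k = 2

obs 1: x=0 → posterior Beta(10, 16/5)
obs 2: x=0 → posterior Beta(10, 21/5)
obs 3: x=1 → posterior Beta(11, 21/5)
obs 4: x=0 → posterior Beta(11, 26/5)
obs 5: x=1 → posterior Beta(12, 26/5)
obs 6: x=1 → posterior Beta(13, 26/5)
obs 7: x=1 → posterior Beta(14, 26/5)
obs 8: x=1 → posterior Beta(15, 26/5)
obs 9: x=1 → posterior Beta(16, 26/5)
obs 10: x=0 → posterior Beta(16, 31/5)
obs 11: x=1 → posterior Beta(17, 31/5)
obs 12: x=0 → posterior Beta(17, 36/5)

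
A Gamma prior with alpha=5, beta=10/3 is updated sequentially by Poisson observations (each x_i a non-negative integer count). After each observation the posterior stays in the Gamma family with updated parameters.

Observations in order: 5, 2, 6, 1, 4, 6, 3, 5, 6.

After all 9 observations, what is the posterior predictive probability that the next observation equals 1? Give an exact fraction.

3493524917351155679286801052617378705344242138826285149890919818757437/30948500982134506872478105600000000000000000000000000000000000000000000

obs 1: x=5 → posterior Gamma(10, 13/3)
obs 2: x=2 → posterior Gamma(12, 16/3)
obs 3: x=6 → posterior Gamma(18, 19/3)
obs 4: x=1 → posterior Gamma(19, 22/3)
obs 5: x=4 → posterior Gamma(23, 25/3)
obs 6: x=6 → posterior Gamma(29, 28/3)
obs 7: x=3 → posterior Gamma(32, 31/3)
obs 8: x=5 → posterior Gamma(37, 34/3)
obs 9: x=6 → posterior Gamma(43, 37/3)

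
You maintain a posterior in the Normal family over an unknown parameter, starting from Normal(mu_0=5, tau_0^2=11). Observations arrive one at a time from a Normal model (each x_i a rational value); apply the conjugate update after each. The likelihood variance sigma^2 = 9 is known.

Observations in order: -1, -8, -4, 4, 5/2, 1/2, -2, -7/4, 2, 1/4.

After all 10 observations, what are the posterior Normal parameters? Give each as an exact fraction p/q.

obs 1: x=-1 → posterior Normal(17/10, 99/20)
obs 2: x=-8 → posterior Normal(-54/31, 99/31)
obs 3: x=-4 → posterior Normal(-7/3, 33/14)
obs 4: x=4 → posterior Normal(-54/53, 99/53)
obs 5: x=5/2 → posterior Normal(-53/128, 99/64)
obs 6: x=1/2 → posterior Normal(-7/25, 33/25)
obs 7: x=-2 → posterior Normal(-1/2, 99/86)
obs 8: x=-7/4 → posterior Normal(-249/388, 99/97)
obs 9: x=2 → posterior Normal(-161/432, 11/12)
obs 10: x=1/4 → posterior Normal(-75/238, 99/119)

mu_0=-75/238, tau_0^2=99/119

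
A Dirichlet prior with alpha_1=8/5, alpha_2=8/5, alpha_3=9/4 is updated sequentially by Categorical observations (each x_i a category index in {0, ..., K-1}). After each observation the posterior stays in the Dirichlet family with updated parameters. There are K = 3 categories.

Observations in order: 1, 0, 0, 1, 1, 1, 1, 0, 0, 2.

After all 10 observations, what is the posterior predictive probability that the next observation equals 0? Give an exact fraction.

112/309

obs 1: x=1 → posterior Dirichlet(8/5, 13/5, 9/4)
obs 2: x=0 → posterior Dirichlet(13/5, 13/5, 9/4)
obs 3: x=0 → posterior Dirichlet(18/5, 13/5, 9/4)
obs 4: x=1 → posterior Dirichlet(18/5, 18/5, 9/4)
obs 5: x=1 → posterior Dirichlet(18/5, 23/5, 9/4)
obs 6: x=1 → posterior Dirichlet(18/5, 28/5, 9/4)
obs 7: x=1 → posterior Dirichlet(18/5, 33/5, 9/4)
obs 8: x=0 → posterior Dirichlet(23/5, 33/5, 9/4)
obs 9: x=0 → posterior Dirichlet(28/5, 33/5, 9/4)
obs 10: x=2 → posterior Dirichlet(28/5, 33/5, 13/4)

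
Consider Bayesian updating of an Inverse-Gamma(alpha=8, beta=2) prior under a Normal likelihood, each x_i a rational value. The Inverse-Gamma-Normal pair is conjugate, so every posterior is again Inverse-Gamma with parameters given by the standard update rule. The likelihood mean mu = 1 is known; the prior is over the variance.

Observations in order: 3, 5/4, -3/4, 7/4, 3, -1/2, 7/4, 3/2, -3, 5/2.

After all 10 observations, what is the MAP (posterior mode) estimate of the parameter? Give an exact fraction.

37/28

obs 1: x=3 → posterior Inverse-Gamma(17/2, 4)
obs 2: x=5/4 → posterior Inverse-Gamma(9, 129/32)
obs 3: x=-3/4 → posterior Inverse-Gamma(19/2, 89/16)
obs 4: x=7/4 → posterior Inverse-Gamma(10, 187/32)
obs 5: x=3 → posterior Inverse-Gamma(21/2, 251/32)
obs 6: x=-1/2 → posterior Inverse-Gamma(11, 287/32)
obs 7: x=7/4 → posterior Inverse-Gamma(23/2, 37/4)
obs 8: x=3/2 → posterior Inverse-Gamma(12, 75/8)
obs 9: x=-3 → posterior Inverse-Gamma(25/2, 139/8)
obs 10: x=5/2 → posterior Inverse-Gamma(13, 37/2)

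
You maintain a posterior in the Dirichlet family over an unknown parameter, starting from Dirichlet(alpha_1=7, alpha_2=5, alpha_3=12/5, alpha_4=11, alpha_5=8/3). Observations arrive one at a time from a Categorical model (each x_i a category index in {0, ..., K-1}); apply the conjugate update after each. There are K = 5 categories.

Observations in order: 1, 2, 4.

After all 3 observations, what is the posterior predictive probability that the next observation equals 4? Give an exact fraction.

55/466

obs 1: x=1 → posterior Dirichlet(7, 6, 12/5, 11, 8/3)
obs 2: x=2 → posterior Dirichlet(7, 6, 17/5, 11, 8/3)
obs 3: x=4 → posterior Dirichlet(7, 6, 17/5, 11, 11/3)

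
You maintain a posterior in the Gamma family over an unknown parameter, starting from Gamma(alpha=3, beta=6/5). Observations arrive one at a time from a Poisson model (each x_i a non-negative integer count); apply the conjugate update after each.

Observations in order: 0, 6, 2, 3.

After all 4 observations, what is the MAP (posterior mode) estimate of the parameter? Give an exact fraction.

obs 1: x=0 → posterior Gamma(3, 11/5)
obs 2: x=6 → posterior Gamma(9, 16/5)
obs 3: x=2 → posterior Gamma(11, 21/5)
obs 4: x=3 → posterior Gamma(14, 26/5)

5/2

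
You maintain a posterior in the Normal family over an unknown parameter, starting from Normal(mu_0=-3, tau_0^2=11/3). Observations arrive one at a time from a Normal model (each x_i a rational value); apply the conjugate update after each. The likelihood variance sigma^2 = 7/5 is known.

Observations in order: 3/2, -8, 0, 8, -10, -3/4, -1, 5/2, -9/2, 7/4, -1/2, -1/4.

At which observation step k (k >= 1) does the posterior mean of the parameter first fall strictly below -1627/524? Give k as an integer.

k = 2

obs 1: x=3/2 → posterior Normal(39/152, 77/76)
obs 2: x=-8 → posterior Normal(-841/262, 77/131)
obs 3: x=0 → posterior Normal(-841/372, 77/186)
obs 4: x=8 → posterior Normal(39/482, 77/241)
obs 5: x=-10 → posterior Normal(-1061/592, 77/296)
obs 6: x=-3/4 → posterior Normal(-2287/1404, 77/351)
obs 7: x=-1 → posterior Normal(-2507/1624, 11/58)
obs 8: x=5/2 → posterior Normal(-1957/1844, 77/461)
obs 9: x=-9/2 → posterior Normal(-2947/2064, 77/516)
obs 10: x=7/4 → posterior Normal(-1281/1142, 77/571)
obs 11: x=-1/2 → posterior Normal(-334/313, 77/626)
obs 12: x=-1/4 → posterior Normal(-909/908, 77/681)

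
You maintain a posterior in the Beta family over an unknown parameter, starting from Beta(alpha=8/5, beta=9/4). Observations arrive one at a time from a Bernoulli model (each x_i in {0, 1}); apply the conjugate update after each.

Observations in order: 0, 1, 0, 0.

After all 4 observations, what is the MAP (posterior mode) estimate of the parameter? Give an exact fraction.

32/117

obs 1: x=0 → posterior Beta(8/5, 13/4)
obs 2: x=1 → posterior Beta(13/5, 13/4)
obs 3: x=0 → posterior Beta(13/5, 17/4)
obs 4: x=0 → posterior Beta(13/5, 21/4)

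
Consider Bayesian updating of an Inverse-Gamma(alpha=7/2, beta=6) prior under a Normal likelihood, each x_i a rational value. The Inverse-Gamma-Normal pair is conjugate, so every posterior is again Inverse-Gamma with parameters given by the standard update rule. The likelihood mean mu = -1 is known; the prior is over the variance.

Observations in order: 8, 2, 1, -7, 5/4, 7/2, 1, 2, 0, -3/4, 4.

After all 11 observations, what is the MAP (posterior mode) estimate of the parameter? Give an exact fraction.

1651/160

obs 1: x=8 → posterior Inverse-Gamma(4, 93/2)
obs 2: x=2 → posterior Inverse-Gamma(9/2, 51)
obs 3: x=1 → posterior Inverse-Gamma(5, 53)
obs 4: x=-7 → posterior Inverse-Gamma(11/2, 71)
obs 5: x=5/4 → posterior Inverse-Gamma(6, 2353/32)
obs 6: x=7/2 → posterior Inverse-Gamma(13/2, 2677/32)
obs 7: x=1 → posterior Inverse-Gamma(7, 2741/32)
obs 8: x=2 → posterior Inverse-Gamma(15/2, 2885/32)
obs 9: x=0 → posterior Inverse-Gamma(8, 2901/32)
obs 10: x=-3/4 → posterior Inverse-Gamma(17/2, 1451/16)
obs 11: x=4 → posterior Inverse-Gamma(9, 1651/16)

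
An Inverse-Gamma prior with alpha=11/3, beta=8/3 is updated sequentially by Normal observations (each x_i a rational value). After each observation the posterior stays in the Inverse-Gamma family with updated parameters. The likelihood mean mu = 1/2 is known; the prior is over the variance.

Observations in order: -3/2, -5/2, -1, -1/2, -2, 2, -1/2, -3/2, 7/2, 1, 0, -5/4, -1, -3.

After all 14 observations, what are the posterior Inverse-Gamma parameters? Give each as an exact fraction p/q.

obs 1: x=-3/2 → posterior Inverse-Gamma(25/6, 14/3)
obs 2: x=-5/2 → posterior Inverse-Gamma(14/3, 55/6)
obs 3: x=-1 → posterior Inverse-Gamma(31/6, 247/24)
obs 4: x=-1/2 → posterior Inverse-Gamma(17/3, 259/24)
obs 5: x=-2 → posterior Inverse-Gamma(37/6, 167/12)
obs 6: x=2 → posterior Inverse-Gamma(20/3, 361/24)
obs 7: x=-1/2 → posterior Inverse-Gamma(43/6, 373/24)
obs 8: x=-3/2 → posterior Inverse-Gamma(23/3, 421/24)
obs 9: x=7/2 → posterior Inverse-Gamma(49/6, 529/24)
obs 10: x=1 → posterior Inverse-Gamma(26/3, 133/6)
obs 11: x=0 → posterior Inverse-Gamma(55/6, 535/24)
obs 12: x=-5/4 → posterior Inverse-Gamma(29/3, 2287/96)
obs 13: x=-1 → posterior Inverse-Gamma(61/6, 2395/96)
obs 14: x=-3 → posterior Inverse-Gamma(32/3, 2983/96)

alpha=32/3, beta=2983/96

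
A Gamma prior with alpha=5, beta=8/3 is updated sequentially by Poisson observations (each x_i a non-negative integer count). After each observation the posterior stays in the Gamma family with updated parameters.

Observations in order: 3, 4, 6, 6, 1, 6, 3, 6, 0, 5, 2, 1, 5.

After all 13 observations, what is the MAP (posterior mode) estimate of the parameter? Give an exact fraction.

156/47

obs 1: x=3 → posterior Gamma(8, 11/3)
obs 2: x=4 → posterior Gamma(12, 14/3)
obs 3: x=6 → posterior Gamma(18, 17/3)
obs 4: x=6 → posterior Gamma(24, 20/3)
obs 5: x=1 → posterior Gamma(25, 23/3)
obs 6: x=6 → posterior Gamma(31, 26/3)
obs 7: x=3 → posterior Gamma(34, 29/3)
obs 8: x=6 → posterior Gamma(40, 32/3)
obs 9: x=0 → posterior Gamma(40, 35/3)
obs 10: x=5 → posterior Gamma(45, 38/3)
obs 11: x=2 → posterior Gamma(47, 41/3)
obs 12: x=1 → posterior Gamma(48, 44/3)
obs 13: x=5 → posterior Gamma(53, 47/3)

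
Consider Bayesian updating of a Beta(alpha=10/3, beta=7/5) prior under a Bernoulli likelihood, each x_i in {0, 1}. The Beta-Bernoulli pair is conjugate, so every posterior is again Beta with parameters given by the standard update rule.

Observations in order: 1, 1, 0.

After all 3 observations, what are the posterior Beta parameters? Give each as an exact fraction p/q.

alpha=16/3, beta=12/5

obs 1: x=1 → posterior Beta(13/3, 7/5)
obs 2: x=1 → posterior Beta(16/3, 7/5)
obs 3: x=0 → posterior Beta(16/3, 12/5)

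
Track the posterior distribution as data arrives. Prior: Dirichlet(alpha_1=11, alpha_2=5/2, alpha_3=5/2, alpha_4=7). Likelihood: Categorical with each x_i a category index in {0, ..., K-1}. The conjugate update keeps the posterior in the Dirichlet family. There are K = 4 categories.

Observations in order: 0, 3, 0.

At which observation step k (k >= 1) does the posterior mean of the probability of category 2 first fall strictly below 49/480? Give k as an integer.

obs 1: x=0 → posterior Dirichlet(12, 5/2, 5/2, 7)
obs 2: x=3 → posterior Dirichlet(12, 5/2, 5/2, 8)
obs 3: x=0 → posterior Dirichlet(13, 5/2, 5/2, 8)

k = 2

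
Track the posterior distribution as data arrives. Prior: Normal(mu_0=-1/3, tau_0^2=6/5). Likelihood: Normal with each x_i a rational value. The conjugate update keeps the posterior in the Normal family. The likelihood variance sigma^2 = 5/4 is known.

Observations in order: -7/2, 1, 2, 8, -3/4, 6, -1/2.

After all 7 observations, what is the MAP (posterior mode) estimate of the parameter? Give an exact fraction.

857/579

obs 1: x=-7/2 → posterior Normal(-277/147, 30/49)
obs 2: x=1 → posterior Normal(-205/219, 30/73)
obs 3: x=2 → posterior Normal(-61/291, 30/97)
obs 4: x=8 → posterior Normal(515/363, 30/121)
obs 5: x=-3/4 → posterior Normal(461/435, 6/29)
obs 6: x=6 → posterior Normal(893/507, 30/169)
obs 7: x=-1/2 → posterior Normal(857/579, 30/193)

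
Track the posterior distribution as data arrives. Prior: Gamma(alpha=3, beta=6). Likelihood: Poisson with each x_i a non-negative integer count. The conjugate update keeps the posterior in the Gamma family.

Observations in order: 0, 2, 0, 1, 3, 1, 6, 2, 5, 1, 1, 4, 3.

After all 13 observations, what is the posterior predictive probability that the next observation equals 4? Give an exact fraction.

obs 1: x=0 → posterior Gamma(3, 7)
obs 2: x=2 → posterior Gamma(5, 8)
obs 3: x=0 → posterior Gamma(5, 9)
obs 4: x=1 → posterior Gamma(6, 10)
obs 5: x=3 → posterior Gamma(9, 11)
obs 6: x=1 → posterior Gamma(10, 12)
obs 7: x=6 → posterior Gamma(16, 13)
obs 8: x=2 → posterior Gamma(18, 14)
obs 9: x=5 → posterior Gamma(23, 15)
obs 10: x=1 → posterior Gamma(24, 16)
obs 11: x=1 → posterior Gamma(25, 17)
obs 12: x=4 → posterior Gamma(29, 18)
obs 13: x=3 → posterior Gamma(32, 19)

108906769820701701674540477885754371863349149/1717986918400000000000000000000000000000000000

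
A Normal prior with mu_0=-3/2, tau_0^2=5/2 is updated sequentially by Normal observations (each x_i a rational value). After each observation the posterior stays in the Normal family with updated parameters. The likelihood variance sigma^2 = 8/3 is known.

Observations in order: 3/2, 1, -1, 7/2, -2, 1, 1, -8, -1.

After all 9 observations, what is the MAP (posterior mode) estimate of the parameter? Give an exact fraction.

obs 1: x=3/2 → posterior Normal(-3/62, 40/31)
obs 2: x=1 → posterior Normal(27/92, 20/23)
obs 3: x=-1 → posterior Normal(-3/122, 40/61)
obs 4: x=7/2 → posterior Normal(51/76, 10/19)
obs 5: x=-2 → posterior Normal(3/13, 40/91)
obs 6: x=1 → posterior Normal(18/53, 20/53)
obs 7: x=1 → posterior Normal(51/121, 40/121)
obs 8: x=-8 → posterior Normal(-69/136, 5/17)
obs 9: x=-1 → posterior Normal(-84/151, 40/151)

-84/151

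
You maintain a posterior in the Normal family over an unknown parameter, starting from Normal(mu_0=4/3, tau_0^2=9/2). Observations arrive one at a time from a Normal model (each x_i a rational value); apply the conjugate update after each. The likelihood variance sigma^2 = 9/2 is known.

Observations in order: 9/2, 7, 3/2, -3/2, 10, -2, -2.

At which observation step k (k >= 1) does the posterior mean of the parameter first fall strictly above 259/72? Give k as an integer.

k = 2

obs 1: x=9/2 → posterior Normal(35/12, 9/4)
obs 2: x=7 → posterior Normal(77/18, 3/2)
obs 3: x=3/2 → posterior Normal(43/12, 9/8)
obs 4: x=-3/2 → posterior Normal(77/30, 9/10)
obs 5: x=10 → posterior Normal(137/36, 3/4)
obs 6: x=-2 → posterior Normal(125/42, 9/14)
obs 7: x=-2 → posterior Normal(113/48, 9/16)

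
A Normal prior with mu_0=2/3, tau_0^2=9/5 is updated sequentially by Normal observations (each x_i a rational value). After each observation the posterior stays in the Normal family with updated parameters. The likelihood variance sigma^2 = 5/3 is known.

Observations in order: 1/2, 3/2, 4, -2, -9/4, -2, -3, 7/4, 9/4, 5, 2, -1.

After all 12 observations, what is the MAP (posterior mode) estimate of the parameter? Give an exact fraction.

2387/4188

obs 1: x=1/2 → posterior Normal(181/312, 45/52)
obs 2: x=3/2 → posterior Normal(212/237, 45/79)
obs 3: x=4 → posterior Normal(268/159, 45/106)
obs 4: x=-2 → posterior Normal(374/399, 45/133)
obs 5: x=-9/4 → posterior Normal(767/1920, 9/32)
obs 6: x=-2 → posterior Normal(7/132, 45/187)
obs 7: x=-3 → posterior Normal(-853/2568, 45/214)
obs 8: x=7/4 → posterior Normal(-143/1446, 45/241)
obs 9: x=9/4 → posterior Normal(443/3216, 45/268)
obs 10: x=5 → posterior Normal(2063/3540, 9/59)
obs 11: x=2 → posterior Normal(2711/3864, 45/322)
obs 12: x=-1 → posterior Normal(2387/4188, 45/349)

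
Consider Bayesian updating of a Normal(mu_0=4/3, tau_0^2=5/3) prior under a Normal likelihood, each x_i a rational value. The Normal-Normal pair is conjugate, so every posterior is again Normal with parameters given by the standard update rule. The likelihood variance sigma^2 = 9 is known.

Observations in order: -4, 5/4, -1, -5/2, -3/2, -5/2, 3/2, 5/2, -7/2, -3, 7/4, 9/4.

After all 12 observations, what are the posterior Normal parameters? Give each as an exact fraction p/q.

mu_0=-31/348, tau_0^2=15/29

obs 1: x=-4 → posterior Normal(1/2, 45/32)
obs 2: x=5/4 → posterior Normal(89/148, 45/37)
obs 3: x=-1 → posterior Normal(23/56, 15/14)
obs 4: x=-5/2 → posterior Normal(19/188, 45/47)
obs 5: x=-3/2 → posterior Normal(-11/208, 45/52)
obs 6: x=-5/2 → posterior Normal(-61/228, 15/19)
obs 7: x=3/2 → posterior Normal(-1/8, 45/62)
obs 8: x=5/2 → posterior Normal(19/268, 45/67)
obs 9: x=-7/2 → posterior Normal(-17/96, 5/8)
obs 10: x=-3 → posterior Normal(-111/308, 45/77)
obs 11: x=7/4 → posterior Normal(-19/82, 45/82)
obs 12: x=9/4 → posterior Normal(-31/348, 15/29)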